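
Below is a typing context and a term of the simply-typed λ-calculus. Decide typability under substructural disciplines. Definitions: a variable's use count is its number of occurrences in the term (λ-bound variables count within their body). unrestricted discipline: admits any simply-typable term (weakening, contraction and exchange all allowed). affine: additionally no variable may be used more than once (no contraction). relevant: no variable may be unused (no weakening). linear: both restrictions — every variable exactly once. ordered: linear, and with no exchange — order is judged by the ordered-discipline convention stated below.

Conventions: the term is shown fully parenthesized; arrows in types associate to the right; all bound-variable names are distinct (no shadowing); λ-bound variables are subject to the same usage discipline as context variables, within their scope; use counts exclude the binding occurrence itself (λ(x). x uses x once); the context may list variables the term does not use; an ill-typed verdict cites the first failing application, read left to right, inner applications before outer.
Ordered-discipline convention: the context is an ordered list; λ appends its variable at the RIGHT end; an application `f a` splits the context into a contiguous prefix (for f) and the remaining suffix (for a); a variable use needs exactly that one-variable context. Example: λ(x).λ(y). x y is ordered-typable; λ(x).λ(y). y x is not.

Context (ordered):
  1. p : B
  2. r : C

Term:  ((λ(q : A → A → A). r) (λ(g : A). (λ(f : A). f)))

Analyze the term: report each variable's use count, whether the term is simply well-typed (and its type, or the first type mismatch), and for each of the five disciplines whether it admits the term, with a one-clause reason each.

variable uses: p=0; r=1; q (bound)=0; g (bound)=0; f (bound)=1
left-to-right use order: r, f
typing: well-typed at C
ordered: ✗ — p, q, g left unused
linear: ✗ — p, q, g left unused
affine: ✓ — at most one use each (p, r, q, g, f)
relevant: ✗ — p, q, g left unused
unrestricted: ✓ — type-checks (C) and nothing is barred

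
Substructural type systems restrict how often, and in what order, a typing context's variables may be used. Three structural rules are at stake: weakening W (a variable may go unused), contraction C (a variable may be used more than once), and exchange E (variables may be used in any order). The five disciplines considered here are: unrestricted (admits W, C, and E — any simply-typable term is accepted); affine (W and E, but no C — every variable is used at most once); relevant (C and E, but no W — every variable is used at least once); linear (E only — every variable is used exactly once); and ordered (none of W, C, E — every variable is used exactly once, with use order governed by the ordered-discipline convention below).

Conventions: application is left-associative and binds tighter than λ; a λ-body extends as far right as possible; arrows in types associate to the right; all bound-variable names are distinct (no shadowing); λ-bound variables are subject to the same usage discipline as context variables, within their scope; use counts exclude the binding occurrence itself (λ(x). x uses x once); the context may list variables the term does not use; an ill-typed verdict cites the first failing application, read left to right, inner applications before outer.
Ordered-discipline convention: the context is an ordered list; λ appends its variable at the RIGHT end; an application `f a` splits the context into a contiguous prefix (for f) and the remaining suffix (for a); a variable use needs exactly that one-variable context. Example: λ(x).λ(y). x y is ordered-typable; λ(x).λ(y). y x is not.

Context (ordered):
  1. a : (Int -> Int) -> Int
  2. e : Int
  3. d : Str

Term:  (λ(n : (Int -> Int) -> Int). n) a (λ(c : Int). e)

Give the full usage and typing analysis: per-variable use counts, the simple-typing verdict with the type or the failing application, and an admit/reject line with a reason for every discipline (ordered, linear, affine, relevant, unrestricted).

use counts: a: 1×, e: 1×, d: 0×, n (λ-bound): 1×, c (λ-bound): 0×
left-to-right use order: n, a, e
typing: ✓ — Int
ordered: ✗ — unused: d, c — weakening required
linear: ✗ — unused: d, c — weakening required
affine: ✓ — no duplicate uses among a, e, d, n, c
relevant: ✗ — unused: d, c — weakening required
unrestricted: ✓ — well-typed at Int; no restrictions here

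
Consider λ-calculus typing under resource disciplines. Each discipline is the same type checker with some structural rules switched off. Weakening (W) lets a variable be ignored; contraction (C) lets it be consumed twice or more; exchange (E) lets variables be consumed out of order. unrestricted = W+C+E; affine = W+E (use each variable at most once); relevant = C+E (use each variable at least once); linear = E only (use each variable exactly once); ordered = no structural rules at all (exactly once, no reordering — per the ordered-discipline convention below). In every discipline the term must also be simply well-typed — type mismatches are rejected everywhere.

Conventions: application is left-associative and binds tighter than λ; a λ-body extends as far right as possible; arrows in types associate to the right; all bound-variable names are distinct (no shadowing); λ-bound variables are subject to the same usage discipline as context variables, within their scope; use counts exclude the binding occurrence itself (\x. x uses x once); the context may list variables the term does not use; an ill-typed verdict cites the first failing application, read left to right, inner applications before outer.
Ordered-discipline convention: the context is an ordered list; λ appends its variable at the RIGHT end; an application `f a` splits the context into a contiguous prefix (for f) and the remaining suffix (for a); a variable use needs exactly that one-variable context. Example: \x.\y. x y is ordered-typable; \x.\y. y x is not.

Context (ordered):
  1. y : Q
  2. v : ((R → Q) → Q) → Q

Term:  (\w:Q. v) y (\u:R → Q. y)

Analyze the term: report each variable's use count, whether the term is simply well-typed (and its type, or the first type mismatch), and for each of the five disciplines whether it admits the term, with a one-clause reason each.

counts: y: 2; v: 1; w [bound]: 0; u [bound]: 0
order of uses: v, y, y
typing: ✓ — Q
ordered: ✗ — uses contraction: y ×2; w, u never used (weakening)
linear: ✗ — uses contraction: y ×2; w, u never used (weakening)
affine: ✗ — uses contraction: y ×2
relevant: ✗ — w, u never used (weakening)
unrestricted: ✓ — typability at Q is all that's needed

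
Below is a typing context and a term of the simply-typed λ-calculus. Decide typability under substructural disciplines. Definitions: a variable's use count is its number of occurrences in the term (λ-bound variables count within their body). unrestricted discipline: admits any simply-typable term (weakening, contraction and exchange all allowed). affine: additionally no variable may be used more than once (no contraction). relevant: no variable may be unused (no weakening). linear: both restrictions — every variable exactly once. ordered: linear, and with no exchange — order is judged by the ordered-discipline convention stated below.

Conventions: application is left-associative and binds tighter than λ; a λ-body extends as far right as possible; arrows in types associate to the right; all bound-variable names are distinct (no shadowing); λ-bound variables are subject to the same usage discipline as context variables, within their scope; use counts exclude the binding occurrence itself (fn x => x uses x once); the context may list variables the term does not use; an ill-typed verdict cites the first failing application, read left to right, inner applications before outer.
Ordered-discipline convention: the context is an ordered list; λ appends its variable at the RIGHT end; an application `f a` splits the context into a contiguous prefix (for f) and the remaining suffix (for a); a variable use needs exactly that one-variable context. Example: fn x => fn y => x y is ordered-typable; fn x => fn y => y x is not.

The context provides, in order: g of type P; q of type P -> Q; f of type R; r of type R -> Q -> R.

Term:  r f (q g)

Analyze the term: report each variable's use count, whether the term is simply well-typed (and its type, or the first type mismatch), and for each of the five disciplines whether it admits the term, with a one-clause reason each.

counts: g ×1, q ×1, f ×1, r ×1
uses in reading order: r, f, q, g
typing: the term checks, with type R
ordered: ✗, use order r, f, q, g needs exchange
linear: ✓, each of g, q, f, r used exactly once
affine: ✓, no duplicate uses among g, q, f, r
relevant: ✓, every one of g, q, f, r appears
unrestricted: ✓, typability at R is all that's needed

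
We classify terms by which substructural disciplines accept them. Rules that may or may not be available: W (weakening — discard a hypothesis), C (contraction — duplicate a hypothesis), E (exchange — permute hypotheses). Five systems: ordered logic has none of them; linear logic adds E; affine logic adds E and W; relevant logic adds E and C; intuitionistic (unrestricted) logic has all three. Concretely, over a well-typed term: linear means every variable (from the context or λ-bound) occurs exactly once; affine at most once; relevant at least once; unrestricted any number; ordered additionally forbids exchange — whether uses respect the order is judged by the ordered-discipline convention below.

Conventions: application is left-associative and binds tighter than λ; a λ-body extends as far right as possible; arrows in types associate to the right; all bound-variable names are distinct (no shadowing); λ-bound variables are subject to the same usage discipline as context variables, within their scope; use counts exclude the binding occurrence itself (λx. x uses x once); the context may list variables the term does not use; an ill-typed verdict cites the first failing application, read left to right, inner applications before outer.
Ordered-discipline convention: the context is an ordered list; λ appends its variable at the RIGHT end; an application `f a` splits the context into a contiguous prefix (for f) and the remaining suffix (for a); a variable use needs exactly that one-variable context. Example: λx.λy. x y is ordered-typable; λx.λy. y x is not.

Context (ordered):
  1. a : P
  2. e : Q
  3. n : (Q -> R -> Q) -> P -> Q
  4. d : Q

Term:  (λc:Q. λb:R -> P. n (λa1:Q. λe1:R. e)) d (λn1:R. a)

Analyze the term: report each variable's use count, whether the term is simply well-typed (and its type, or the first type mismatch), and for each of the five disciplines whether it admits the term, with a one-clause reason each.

counts: a: 1; e: 1; n: 1; d: 1; c (bound): 0; b (bound): 0; a1 (bound): 0; e1 (bound): 0; n1 (bound): 0
use order (left to right): n, e, d, a
typing: well-typed — term : P -> Q
ordered: ✗ — c, b, a1, e1, n1 never used (weakening)
linear: ✗ — c, b, a1, e1, n1 never used (weakening)
affine: ✓ — no duplicate uses among a, e, n, d, c, b, a1, e1, n1
relevant: ✗ — c, b, a1, e1, n1 never used (weakening)
unrestricted: ✓ — typability at P -> Q is all that's needed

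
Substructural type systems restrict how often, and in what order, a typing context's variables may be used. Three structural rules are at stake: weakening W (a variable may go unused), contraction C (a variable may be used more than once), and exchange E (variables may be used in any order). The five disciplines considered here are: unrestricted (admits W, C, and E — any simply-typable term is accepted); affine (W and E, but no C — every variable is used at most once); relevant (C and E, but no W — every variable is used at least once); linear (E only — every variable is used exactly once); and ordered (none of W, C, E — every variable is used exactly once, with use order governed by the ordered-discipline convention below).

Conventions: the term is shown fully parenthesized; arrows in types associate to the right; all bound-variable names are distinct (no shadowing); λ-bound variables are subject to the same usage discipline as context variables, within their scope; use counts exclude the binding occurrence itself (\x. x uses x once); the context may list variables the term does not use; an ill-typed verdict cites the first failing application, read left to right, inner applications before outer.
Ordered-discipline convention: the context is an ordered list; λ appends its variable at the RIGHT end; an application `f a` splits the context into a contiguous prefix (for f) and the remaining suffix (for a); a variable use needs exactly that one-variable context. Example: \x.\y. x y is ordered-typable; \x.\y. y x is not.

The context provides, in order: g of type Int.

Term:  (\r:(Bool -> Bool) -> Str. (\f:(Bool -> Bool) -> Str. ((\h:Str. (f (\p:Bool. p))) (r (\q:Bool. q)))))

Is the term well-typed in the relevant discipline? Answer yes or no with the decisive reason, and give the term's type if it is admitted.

no — g, h never used (weakening)
use counts: g: 0, r [bound]: 1, f [bound]: 1, h [bound]: 0, p [bound]: 1, q [bound]: 1
order of uses: f, p, r, q
typing: well-typed — term : ((Bool -> Bool) -> Str) -> ((Bool -> Bool) -> Str) -> Str
summary: ordered ✗; linear ✗; affine ✓; relevant ✗; unrestricted ✓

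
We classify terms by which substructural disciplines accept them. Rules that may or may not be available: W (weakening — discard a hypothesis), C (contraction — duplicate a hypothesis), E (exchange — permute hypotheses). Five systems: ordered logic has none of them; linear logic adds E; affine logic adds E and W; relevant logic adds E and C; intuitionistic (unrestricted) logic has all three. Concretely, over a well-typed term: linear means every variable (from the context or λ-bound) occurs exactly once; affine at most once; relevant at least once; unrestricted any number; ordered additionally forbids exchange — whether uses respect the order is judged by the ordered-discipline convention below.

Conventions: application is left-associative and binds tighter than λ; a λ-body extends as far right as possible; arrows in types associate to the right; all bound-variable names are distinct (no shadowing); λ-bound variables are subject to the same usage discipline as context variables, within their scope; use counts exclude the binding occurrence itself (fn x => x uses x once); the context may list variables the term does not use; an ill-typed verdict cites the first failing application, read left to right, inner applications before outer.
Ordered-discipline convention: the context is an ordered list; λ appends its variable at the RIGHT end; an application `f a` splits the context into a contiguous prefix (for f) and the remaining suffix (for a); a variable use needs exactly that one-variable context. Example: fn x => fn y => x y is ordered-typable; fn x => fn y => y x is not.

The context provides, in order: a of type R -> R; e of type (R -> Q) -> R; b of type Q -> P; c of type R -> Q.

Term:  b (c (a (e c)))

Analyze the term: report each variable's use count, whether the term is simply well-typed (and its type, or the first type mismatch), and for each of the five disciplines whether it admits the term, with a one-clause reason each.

counts: a ×1, e ×1, b ×1, c ×2
uses in reading order: b, c, a, e, c
typing: well-typed — term : P
ordered ✗ (uses contraction: c ×2)
linear ✗ (uses contraction: c ×2)
affine ✗ (uses contraction: c ×2)
relevant ✓ (every one of a, e, b, c appears)
unrestricted ✓ (well-typed at P; no restrictions here)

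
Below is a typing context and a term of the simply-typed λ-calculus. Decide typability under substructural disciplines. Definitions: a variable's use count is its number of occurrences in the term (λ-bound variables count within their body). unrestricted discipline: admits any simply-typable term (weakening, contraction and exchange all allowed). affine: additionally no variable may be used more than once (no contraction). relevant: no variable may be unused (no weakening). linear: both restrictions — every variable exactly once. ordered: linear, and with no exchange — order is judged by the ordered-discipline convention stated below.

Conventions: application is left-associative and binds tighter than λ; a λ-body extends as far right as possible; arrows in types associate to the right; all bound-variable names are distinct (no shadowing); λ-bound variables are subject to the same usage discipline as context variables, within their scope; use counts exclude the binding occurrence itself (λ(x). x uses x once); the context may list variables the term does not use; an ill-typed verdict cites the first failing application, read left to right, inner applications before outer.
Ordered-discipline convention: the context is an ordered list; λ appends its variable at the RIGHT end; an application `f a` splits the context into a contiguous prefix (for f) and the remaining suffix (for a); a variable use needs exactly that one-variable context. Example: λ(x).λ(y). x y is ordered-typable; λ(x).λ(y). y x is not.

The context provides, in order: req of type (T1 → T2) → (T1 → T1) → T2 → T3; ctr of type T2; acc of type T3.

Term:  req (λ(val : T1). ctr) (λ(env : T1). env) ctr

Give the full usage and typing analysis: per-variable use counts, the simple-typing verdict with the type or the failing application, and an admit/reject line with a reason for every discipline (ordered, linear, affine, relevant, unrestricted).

usage: req: 1, ctr: 2, acc: 0, val (bound): 0, env (bound): 1
use order (left to right): req, ctr, env, ctr
typing: ✓ — T3
ordered ✗ (needs contraction — ctr ×2; needs weakening: acc, val unused)
linear ✗ (needs contraction — ctr ×2; needs weakening: acc, val unused)
affine ✗ (needs contraction — ctr ×2)
relevant ✗ (needs weakening: acc, val unused)
unrestricted ✓ (typability at T3 is all that's needed)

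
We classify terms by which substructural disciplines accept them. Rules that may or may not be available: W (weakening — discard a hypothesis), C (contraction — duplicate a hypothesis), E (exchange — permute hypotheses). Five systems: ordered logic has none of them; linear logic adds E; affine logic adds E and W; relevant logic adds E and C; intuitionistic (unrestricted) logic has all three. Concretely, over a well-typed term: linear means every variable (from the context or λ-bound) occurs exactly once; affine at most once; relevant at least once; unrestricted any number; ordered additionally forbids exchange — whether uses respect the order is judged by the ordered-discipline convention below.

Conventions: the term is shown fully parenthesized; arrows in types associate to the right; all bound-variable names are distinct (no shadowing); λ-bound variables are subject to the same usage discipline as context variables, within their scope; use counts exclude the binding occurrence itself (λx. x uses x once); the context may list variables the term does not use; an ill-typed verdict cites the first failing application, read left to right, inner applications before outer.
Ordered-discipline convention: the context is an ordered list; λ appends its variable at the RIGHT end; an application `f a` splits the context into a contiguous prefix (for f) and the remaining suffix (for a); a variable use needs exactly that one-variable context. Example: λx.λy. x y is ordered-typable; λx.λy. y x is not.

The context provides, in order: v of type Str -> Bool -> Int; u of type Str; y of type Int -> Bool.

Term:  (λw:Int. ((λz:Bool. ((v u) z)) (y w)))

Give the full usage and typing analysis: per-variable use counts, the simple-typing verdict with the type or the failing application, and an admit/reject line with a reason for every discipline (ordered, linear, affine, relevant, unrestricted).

counts: v: 1; u: 1; y: 1; w (λ-bound): 1; z (λ-bound): 1
use order (left to right): v, u, z, y, w
typing: the term checks, with type Int -> Int
ordered: ✓, v, u, y, w, z once each; derivable with no W/C/E
linear: ✓, v, u, y, w, z: one use apiece
affine: ✓, no duplicate uses among v, u, y, w, z
relevant: ✓, every one of v, u, y, w, z appears
unrestricted: ✓, well-typed at Int -> Int; no restrictions here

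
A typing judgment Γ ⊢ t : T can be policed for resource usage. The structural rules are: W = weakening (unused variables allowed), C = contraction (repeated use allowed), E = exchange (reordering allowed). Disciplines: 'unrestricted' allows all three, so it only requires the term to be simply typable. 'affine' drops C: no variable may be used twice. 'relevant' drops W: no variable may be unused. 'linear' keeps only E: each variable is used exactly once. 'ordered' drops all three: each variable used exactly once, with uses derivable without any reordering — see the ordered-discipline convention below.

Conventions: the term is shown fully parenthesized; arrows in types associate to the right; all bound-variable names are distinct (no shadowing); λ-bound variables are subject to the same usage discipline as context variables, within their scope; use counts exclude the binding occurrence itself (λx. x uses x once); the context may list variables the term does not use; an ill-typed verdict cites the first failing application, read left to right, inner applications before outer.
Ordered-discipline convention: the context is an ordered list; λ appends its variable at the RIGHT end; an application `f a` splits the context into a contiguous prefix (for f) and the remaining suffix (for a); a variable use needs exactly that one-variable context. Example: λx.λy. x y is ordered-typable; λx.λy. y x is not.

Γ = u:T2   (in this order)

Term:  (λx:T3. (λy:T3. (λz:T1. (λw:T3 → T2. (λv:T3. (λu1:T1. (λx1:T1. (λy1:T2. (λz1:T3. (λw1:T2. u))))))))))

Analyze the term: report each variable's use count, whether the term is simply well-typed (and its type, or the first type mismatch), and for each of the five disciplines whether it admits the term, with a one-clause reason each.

usage: u: 1×; x (λ-bound): 0×; y (λ-bound): 0×; z (λ-bound): 0×; w (λ-bound): 0×; v (λ-bound): 0×; u1 (λ-bound): 0×; x1 (λ-bound): 0×; y1 (λ-bound): 0×; z1 (λ-bound): 0×; w1 (λ-bound): 0×
uses in reading order: u
typing: ✓ — T3 → T3 → T1 → (T3 → T2) → T3 → T1 → T1 → T2 → T3 → T2 → T2
ordered ✗ (x, y, z, w, v, u1, x1, y1, z1, w1 never used (weakening))
linear ✗ (x, y, z, w, v, u1, x1, y1, z1, w1 never used (weakening))
affine ✓ (no duplicate uses among u, x, y, z, w, v, u1, x1, y1, z1, w1)
relevant ✗ (x, y, z, w, v, u1, x1, y1, z1, w1 never used (weakening))
unrestricted ✓ (type-checks (T3 → T3 → T1 → (T3 → T2) → T3 → T1 → T1 → T2 → T3 → T2 → T2) and nothing is barred)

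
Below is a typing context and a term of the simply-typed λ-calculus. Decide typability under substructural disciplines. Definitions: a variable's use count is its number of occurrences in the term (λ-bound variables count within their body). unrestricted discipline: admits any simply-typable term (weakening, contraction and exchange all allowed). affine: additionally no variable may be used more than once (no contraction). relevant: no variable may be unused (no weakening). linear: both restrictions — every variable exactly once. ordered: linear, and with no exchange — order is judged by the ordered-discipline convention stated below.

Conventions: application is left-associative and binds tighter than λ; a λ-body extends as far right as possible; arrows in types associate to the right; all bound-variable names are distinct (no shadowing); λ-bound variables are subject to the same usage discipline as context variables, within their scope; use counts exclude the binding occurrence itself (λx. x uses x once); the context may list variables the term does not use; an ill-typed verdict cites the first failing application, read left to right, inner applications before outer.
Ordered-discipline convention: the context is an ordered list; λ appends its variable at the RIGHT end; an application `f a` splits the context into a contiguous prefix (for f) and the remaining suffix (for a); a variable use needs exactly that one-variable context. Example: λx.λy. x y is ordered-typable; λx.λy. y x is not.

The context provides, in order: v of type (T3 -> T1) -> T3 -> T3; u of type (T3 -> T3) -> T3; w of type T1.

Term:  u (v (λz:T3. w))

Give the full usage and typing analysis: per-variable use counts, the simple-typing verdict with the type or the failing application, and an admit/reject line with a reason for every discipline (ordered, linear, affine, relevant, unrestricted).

use counts: v: 1×; u: 1×; w: 1×; z (λ-bound): 0×
left-to-right use order: u, v, w
typing: ✓ — T3
ordered: ✗ — needs weakening: z unused
linear: ✗ — needs weakening: z unused
affine: ✓ — v, u, w, z: no repeats, contraction unneeded
relevant: ✗ — needs weakening: z unused
unrestricted: ✓ — well-typed at T3; no restrictions here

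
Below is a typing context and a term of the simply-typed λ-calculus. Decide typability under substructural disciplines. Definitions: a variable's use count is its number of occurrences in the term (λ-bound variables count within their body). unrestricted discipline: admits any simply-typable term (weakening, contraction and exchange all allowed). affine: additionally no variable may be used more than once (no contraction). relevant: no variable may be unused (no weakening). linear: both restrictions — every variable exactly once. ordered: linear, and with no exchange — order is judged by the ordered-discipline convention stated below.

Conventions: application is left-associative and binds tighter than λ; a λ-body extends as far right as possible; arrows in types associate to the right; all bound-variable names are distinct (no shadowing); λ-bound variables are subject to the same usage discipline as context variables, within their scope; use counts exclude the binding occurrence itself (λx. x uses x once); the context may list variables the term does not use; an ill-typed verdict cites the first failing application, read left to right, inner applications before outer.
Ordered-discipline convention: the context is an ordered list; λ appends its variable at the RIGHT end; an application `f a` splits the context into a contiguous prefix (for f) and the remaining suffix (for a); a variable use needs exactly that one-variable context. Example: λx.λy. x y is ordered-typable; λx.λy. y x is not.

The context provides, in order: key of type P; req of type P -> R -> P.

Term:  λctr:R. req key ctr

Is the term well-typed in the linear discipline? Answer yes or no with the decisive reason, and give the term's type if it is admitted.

yes — each of key, req, ctr used exactly once; term : R -> P
variable uses: key: 1×, req: 1×, ctr (λ-bound): 1×
left-to-right use order: req, key, ctr
typing: well-typed — term : R -> P
across the five disciplines: ordered ✗; linear ✓; affine ✓; relevant ✓; unrestricted ✓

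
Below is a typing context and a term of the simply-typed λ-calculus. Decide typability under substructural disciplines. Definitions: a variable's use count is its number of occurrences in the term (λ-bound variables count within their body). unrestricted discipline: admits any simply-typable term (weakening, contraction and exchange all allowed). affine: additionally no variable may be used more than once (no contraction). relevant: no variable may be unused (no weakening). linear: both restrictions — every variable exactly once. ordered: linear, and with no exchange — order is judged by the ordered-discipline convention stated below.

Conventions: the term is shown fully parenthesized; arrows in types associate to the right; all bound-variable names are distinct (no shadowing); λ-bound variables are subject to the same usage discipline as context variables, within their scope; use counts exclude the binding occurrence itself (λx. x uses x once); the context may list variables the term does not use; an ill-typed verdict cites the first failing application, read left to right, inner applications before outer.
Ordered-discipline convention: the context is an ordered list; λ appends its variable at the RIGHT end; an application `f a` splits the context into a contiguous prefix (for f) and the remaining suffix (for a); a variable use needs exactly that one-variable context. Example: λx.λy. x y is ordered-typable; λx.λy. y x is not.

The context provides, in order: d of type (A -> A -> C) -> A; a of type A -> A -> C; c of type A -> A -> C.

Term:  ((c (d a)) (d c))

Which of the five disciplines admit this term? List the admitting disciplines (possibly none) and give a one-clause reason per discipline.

accepted by: relevant, unrestricted
variable uses: d: 2, a: 1, c: 2
uses in reading order: c, d, a, d, c
typing: well-typed at C
ordered: ✗ — d ×2, c ×2 used more than once (contraction)
linear: ✗ — d ×2, c ×2 used more than once (contraction)
affine: ✗ — d ×2, c ×2 used more than once (contraction)
relevant: ✓ — d, a, c: all used, weakening unneeded
unrestricted: ✓ — type-checks (C) and nothing is barred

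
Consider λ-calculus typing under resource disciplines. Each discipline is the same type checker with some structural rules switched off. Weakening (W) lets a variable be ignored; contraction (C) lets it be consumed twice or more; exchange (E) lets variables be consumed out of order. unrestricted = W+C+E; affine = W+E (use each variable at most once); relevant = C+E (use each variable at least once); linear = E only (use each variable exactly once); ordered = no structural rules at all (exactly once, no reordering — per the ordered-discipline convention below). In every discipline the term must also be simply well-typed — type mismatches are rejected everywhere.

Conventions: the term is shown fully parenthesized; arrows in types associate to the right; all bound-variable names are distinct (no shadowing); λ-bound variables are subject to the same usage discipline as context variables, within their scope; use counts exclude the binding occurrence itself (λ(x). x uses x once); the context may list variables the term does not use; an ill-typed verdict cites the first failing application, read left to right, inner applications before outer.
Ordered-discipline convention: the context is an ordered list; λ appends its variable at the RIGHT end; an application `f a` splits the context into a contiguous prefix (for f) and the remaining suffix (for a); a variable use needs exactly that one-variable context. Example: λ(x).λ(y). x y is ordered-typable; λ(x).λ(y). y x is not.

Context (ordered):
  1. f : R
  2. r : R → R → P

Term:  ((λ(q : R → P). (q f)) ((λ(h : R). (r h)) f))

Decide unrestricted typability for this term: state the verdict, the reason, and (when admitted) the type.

yes — well-typed at P; no restrictions here; term : P
use counts: f: 2; r: 1; q (bound): 1; h (bound): 1
left-to-right use order: q, f, r, h, f
typing: well-typed — term : P
all disciplines: ordered ✗; linear ✗; affine ✗; relevant ✓; unrestricted ✓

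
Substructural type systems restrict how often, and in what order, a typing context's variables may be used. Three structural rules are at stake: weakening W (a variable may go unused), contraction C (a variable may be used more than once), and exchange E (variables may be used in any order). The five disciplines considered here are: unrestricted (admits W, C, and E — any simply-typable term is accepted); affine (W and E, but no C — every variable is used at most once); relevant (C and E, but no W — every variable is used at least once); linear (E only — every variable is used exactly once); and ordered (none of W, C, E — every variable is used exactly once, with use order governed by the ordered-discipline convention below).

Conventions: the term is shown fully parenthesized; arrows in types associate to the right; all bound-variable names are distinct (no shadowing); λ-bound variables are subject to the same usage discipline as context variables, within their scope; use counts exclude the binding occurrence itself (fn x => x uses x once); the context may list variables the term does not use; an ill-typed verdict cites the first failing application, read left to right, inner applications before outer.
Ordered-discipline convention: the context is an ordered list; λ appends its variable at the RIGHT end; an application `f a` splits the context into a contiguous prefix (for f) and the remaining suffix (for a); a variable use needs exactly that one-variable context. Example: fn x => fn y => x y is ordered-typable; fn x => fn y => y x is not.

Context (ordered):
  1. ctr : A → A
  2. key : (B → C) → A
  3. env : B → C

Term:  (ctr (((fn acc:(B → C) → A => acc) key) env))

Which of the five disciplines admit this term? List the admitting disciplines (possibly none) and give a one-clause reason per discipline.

accepted by: ordered, linear, affine, relevant, unrestricted
use counts: ctr: 1×, key: 1×, env: 1×, acc (bound): 1×
order of uses: ctr, acc, key, env
typing: well-typed — term : A
ordered: ✓, single-use (ctr, key, env, acc), ordered derivation ok
linear: ✓, single use per variable (ctr, key, env, acc)
affine: ✓, ctr, key, env, acc: no repeats, contraction unneeded
relevant: ✓, at least one use each (ctr, key, env, acc)
unrestricted: ✓, type-checks (A) and nothing is barred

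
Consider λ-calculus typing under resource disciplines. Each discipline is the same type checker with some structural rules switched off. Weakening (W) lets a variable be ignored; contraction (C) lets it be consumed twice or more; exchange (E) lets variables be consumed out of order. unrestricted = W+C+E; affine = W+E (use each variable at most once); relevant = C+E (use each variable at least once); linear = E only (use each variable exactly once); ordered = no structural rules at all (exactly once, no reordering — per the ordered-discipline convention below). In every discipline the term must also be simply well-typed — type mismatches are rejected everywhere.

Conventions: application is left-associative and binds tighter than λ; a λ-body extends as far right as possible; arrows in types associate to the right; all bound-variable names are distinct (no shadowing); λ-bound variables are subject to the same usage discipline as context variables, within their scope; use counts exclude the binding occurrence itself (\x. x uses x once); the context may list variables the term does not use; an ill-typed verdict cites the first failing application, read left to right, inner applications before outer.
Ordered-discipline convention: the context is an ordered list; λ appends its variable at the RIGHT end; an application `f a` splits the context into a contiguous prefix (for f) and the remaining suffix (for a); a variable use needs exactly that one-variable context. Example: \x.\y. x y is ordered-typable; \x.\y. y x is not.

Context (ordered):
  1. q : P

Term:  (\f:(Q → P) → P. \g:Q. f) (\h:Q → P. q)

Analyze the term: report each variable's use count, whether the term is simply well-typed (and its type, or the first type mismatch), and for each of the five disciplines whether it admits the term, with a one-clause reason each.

counts: q: 1×, f [bound]: 1×, g [bound]: 0×, h [bound]: 0×
order of uses: f, q
typing: well-typed at Q → (Q → P) → P
ordered: ✗, needs weakening: g, h unused
linear: ✗, needs weakening: g, h unused
affine: ✓, at most one use each (q, f, g, h)
relevant: ✗, needs weakening: g, h unused
unrestricted: ✓, type-checks (Q → (Q → P) → P) and nothing is barred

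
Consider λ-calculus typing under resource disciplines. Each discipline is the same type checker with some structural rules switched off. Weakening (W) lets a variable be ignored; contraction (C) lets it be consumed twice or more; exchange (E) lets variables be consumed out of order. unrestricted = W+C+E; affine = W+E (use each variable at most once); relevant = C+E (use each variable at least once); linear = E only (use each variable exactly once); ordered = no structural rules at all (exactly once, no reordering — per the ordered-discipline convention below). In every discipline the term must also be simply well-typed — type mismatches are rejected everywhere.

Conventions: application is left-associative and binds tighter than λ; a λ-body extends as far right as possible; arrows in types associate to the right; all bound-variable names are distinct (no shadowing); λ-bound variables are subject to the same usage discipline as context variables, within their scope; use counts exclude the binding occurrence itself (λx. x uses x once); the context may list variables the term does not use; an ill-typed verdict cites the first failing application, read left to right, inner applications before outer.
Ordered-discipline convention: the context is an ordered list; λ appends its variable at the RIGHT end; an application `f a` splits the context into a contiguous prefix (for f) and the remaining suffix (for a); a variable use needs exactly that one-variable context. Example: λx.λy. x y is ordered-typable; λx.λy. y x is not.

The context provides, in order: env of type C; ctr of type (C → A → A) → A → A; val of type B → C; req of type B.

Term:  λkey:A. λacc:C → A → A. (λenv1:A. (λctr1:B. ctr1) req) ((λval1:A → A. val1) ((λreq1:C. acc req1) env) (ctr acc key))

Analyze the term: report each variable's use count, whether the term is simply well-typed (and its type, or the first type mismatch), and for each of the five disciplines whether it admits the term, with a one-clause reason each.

use counts: env: 1×; ctr: 1×; val: 0×; req: 1×; key (bound): 1×; acc (bound): 2×; env1 (bound): 0×; ctr1 (bound): 1×; val1 (bound): 1×; req1 (bound): 1×
use order (left to right): ctr1, req, val1, acc, req1, env, ctr, acc, key
typing: well-typed at A → (C → A → A) → B
ordered ✗ (uses contraction: acc ×2; val, env1 left unused)
linear ✗ (uses contraction: acc ×2; val, env1 left unused)
affine ✗ (uses contraction: acc ×2)
relevant ✗ (val, env1 left unused)
unrestricted ✓ (well-typed at A → (C → A → A) → B; no restrictions here)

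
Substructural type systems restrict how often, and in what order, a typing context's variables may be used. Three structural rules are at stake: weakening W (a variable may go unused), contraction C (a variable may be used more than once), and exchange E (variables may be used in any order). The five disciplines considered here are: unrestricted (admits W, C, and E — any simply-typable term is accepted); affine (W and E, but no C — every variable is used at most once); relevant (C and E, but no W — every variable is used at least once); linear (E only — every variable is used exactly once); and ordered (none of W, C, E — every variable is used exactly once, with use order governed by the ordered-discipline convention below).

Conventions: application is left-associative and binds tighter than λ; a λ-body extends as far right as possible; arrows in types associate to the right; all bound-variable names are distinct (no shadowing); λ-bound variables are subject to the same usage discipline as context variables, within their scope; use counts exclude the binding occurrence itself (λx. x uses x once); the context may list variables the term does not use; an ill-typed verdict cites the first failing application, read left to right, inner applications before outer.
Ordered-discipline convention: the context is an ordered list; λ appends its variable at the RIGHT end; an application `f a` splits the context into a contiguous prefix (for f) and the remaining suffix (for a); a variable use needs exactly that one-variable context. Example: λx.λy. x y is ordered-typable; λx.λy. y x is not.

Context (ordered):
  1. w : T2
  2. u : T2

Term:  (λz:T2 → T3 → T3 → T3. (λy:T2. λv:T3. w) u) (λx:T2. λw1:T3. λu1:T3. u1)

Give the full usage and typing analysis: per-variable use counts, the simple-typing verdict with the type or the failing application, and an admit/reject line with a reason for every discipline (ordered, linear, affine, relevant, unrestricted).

counts: w=1, u=1, z (bound)=0, y (bound)=0, v (bound)=0, x (bound)=0, w1 (bound)=0, u1 (bound)=1
order of uses: w, u, u1
typing: the term checks, with type T3 → T2
ordered ✗ (needs weakening: z, y, v, x, w1 unused)
linear ✗ (needs weakening: z, y, v, x, w1 unused)
affine ✓ (w, u, z, y, v, x, w1, u1: no repeats, contraction unneeded)
relevant ✗ (needs weakening: z, y, v, x, w1 unused)
unrestricted ✓ (type-checks (T3 → T2) and nothing is barred)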